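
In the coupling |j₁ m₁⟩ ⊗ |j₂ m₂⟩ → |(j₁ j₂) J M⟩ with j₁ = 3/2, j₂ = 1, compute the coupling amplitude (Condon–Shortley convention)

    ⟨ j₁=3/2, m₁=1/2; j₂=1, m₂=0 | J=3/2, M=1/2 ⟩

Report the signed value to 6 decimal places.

j₁+j₂−J=1  J+j₁−j₂=2  J−j₁+j₂=1  j₁+j₂+J+1=5
(j₁±m₁, j₂±m₂, J±M) = (2,1,1,1,2,1)
P² = 4/15
sum k=0..1:
  [0] +1/1 = 1
  [1] −1/2 = -1/2
S = 1/2
C² = P²·S² = 1/15 ; C = +0.258199

+0.258199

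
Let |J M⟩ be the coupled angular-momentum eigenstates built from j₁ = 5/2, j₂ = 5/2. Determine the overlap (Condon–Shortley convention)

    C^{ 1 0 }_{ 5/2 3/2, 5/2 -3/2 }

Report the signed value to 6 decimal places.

triangle: 4!×1!×1!/7! = 24/5040
(j±m)!: 4!×1!×1!×4!×1!×1! = 576
prefactor² = (2J+1)×Δ×N² = 288/35
  k=0: +1/(0!×4!×1!×1!×0!×0!) = 1/24
  k=1: −1/(1!×3!×0!×0!×1!×1!) = -1/6
Σ = -1/8  ⇒  CG² = 288/35×(-1/8)² = 9/70
CG = −√(9/70) = -0.358569

-0.358569  (= −√(9/70))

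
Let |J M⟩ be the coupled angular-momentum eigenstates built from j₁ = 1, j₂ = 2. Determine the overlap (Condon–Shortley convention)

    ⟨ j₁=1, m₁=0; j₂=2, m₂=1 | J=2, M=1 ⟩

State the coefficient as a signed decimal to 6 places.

triangle: 1!×1!×3!/6! = 6/720
(j±m)!: 1!×1!×3!×1!×3!×1! = 36
prefactor² = (2J+1)×Δ×N² = 3/2
  k=0: +1/(0!×1!×1!×3!×0!×0!) = 1/6
  k=1: −1/(1!×0!×0!×2!×1!×1!) = -1/2
Σ = -1/3  ⇒  CG² = 3/2×(-1/3)² = 1/6
CG = −√(1/6) = -0.408248

-0.408248  (= −√(1/6))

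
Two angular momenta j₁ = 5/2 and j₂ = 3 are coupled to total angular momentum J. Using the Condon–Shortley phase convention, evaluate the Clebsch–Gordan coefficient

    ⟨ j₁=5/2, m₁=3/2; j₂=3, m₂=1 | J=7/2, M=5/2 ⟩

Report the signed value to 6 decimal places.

j₁+j₂−J=2  J+j₁−j₂=3  J−j₁+j₂=4  j₁+j₂+J+1=10
(j₁±m₁, j₂±m₂, J±M) = (4,1,4,2,6,1)
P² = 18432/35
sum k=0..1:
  [0] +1/96 = 1/96
  [1] −1/36 = -1/36
S = -5/288
C² = P²·S² = 10/63 ; C = -0.398410

−√(10/63) ≈ -0.398410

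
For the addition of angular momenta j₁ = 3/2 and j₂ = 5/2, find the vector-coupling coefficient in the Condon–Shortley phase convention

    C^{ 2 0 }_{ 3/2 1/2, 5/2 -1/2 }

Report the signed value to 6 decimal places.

j₁+j₂−J=2  J+j₁−j₂=1  J−j₁+j₂=3  j₁+j₂+J+1=7
(j₁±m₁, j₂±m₂, J±M) = (2,1,2,3,2,2)
P² = 8/7
sum k=0..1:
  [0] +1/4 = 1/4
  [1] −1/2 = -1/2
S = -1/4
C² = P²·S² = 1/14 ; C = -0.267261

-0.267261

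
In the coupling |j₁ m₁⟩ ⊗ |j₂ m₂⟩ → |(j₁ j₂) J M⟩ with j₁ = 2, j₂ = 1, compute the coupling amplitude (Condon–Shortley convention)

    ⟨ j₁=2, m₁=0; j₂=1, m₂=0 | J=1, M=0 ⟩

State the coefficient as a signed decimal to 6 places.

triangle: 2!·2!·0!/5! = 4/120
(j±m)!: 2!·2!·1!·1!·1!·1! = 4
prefactor² = (2J+1)·Δ·N² = 2/5
  k=1: −1/(1!·1!·1!·0!·1!·0!) = -1
Σ = -1  ⇒  CG² = 2/5·(-1)² = 2/5
CG = −√(2/5) = -0.632456

-0.632456  (= −√(2/5))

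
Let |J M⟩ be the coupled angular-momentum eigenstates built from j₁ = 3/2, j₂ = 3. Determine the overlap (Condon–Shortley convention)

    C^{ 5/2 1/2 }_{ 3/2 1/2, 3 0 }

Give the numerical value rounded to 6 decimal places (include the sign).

-0.414039

triangle: 2!*1!*4!/8! = 48/40320
(j±m)!: 2!*1!*3!*3!*3!*2! = 864
prefactor² = (2J+1)*Δ*N² = 216/35
  k=0: +1/(0!*2!*1!*3!*0!*1!) = 1/12
  k=1: −1/(1!*1!*0!*2!*1!*2!) = -1/4
Σ = -1/6  ⇒  CG² = 216/35*(-1/6)² = 6/35
CG = −√(6/35) = -0.414039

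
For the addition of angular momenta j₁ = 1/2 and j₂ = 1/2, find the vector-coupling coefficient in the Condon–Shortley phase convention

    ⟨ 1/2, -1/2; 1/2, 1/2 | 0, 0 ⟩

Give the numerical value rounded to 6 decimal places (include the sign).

−√(1/2) = -0.707107

triangle: 1!*0!*0!/2! = 1/2
(j±m)!: 0!*1!*1!*0!*0!*0! = 1
prefactor² = (2J+1)*Δ*N² = 1/2
  k=1: −1/(1!*0!*0!*0!*0!*0!) = -1
Σ = -1  ⇒  CG² = 1/2*(-1)² = 1/2
CG = −√(1/2) = -0.707107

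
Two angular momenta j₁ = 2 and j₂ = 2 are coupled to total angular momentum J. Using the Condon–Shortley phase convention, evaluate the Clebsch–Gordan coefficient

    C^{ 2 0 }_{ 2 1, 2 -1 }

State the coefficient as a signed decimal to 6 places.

j₁+j₂−J=2  J+j₁−j₂=2  J−j₁+j₂=2  j₁+j₂+J+1=7
(j₁±m₁, j₂±m₂, J±M) = (3,1,1,3,2,2)
P² = 8/7
sum k=0..1:
  [0] +1/2 = 1/2
  [1] −1/4 = -1/4
S = 1/4
C² = P²·S² = 1/14 ; C = +0.267261

+0.267261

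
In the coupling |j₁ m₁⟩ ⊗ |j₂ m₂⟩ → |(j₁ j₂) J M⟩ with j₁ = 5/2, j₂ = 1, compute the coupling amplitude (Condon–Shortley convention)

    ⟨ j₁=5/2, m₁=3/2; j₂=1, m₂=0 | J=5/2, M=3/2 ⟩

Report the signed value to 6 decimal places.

triangle: 1!·4!·1!/7! = 24/5040
(j±m)!: 4!·1!·1!·1!·4!·1! = 576
prefactor² = (2J+1)·Δ·N² = 576/35
  k=0: +1/(0!·1!·1!·1!·3!·0!) = 1/6
  k=1: −1/(1!·0!·0!·0!·4!·1!) = -1/24
Σ = 1/8  ⇒  CG² = 576/35·1/8² = 9/35
CG = +√(9/35) = +0.507093

+√(9/35) = +0.507093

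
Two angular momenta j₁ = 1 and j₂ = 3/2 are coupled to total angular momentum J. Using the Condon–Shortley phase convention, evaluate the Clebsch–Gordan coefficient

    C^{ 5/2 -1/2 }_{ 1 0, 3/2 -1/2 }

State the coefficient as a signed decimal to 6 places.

√[6·0!2!3!/6! · 1!1!1!2!2!3!] = √(12/5)
  +(−1)^0/∏(0,0,1,1,1,2)! = 1/2  (running 1/2)
⟨..|..⟩ = √(12/5)·(1/2) = +0.774597

+0.774597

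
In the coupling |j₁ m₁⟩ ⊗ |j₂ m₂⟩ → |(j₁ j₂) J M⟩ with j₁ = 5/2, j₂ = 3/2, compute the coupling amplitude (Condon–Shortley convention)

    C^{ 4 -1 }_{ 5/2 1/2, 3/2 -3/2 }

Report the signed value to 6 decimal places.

+0.422577  (= +√(5/28))

triangle: 0!*5!*3!/9! = 720/362880
(j±m)!: 3!*2!*0!*3!*3!*5! = 51840
prefactor² = (2J+1)*Δ*N² = 6480/7
  k=0: +1/(0!*0!*2!*0!*3!*3!) = 1/72
Σ = 1/72  ⇒  CG² = 6480/7*1/72² = 5/28
CG = +√(5/28) = +0.422577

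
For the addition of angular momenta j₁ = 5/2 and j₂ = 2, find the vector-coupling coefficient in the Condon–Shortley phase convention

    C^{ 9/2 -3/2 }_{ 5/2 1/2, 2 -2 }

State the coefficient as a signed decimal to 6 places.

+√(5/42) ≈ +0.345033

√[10·0!5!4!/10! · 3!2!0!4!3!6!] = √(69120/7)
  +(−1)^0/∏(0,0,2,0,3,4)! = 1/288  (running 1/288)
⟨..|..⟩ = √(69120/7)·(1/288) = +0.345033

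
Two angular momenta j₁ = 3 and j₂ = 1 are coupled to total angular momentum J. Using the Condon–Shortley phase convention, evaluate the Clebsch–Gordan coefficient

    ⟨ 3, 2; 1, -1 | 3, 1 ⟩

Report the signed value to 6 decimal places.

j₁+j₂−J=1  J+j₁−j₂=5  J−j₁+j₂=1  j₁+j₂+J+1=8
(j₁±m₁, j₂±m₂, J±M) = (5,1,0,2,4,2)
P² = 240
sum k=0..0:
  [0] +1/24 = 1/24
S = 1/24
C² = P²·S² = 5/12 ; C = +0.645497

+0.645497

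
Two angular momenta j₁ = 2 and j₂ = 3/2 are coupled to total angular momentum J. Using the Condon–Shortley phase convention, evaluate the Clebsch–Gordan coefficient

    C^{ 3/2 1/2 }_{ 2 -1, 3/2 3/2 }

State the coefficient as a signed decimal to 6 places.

+0.632456  (= +√(2/5))

j₁+j₂−J=2  J+j₁−j₂=2  J−j₁+j₂=1  j₁+j₂+J+1=6
(j₁±m₁, j₂±m₂, J±M) = (1,3,3,0,2,1)
P² = 8/5
sum k=2..2:
  [2] +1/2 = 1/2
S = 1/2
C² = P²·S² = 2/5 ; C = +0.632456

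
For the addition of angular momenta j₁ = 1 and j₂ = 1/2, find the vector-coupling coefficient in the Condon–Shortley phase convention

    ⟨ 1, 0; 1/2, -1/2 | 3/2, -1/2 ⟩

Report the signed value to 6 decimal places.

+0.816497

√[4·0!2!1!/4! · 1!1!0!1!1!2!] = √(2/3)
  +(−1)^0/∏(0,0,1,0,1,1)! = 1  (running 1)
⟨..|..⟩ = √(2/3)·(1) = +0.816497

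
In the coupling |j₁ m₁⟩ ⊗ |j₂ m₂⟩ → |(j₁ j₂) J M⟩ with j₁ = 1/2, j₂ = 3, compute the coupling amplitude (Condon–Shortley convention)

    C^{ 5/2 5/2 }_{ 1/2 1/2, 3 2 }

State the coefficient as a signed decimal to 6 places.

+0.377964

√[6·1!0!5!/7! · 1!0!5!1!5!0!] = √(14400/7)
  +(−1)^0/∏(0,1,0,5,0,0)! = 1/120  (running 1/120)
⟨..|..⟩ = √(14400/7)·(1/120) = +0.377964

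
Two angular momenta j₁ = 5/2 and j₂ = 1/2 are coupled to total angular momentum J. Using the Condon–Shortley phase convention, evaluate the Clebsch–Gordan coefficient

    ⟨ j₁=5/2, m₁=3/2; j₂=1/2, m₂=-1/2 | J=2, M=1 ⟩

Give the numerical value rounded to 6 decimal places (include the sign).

√[5·1!4!0!/6! · 4!1!0!1!3!1!] = √(24)
  +(−1)^0/∏(0,1,1,0,3,0)! = 1/6  (running 1/6)
⟨..|..⟩ = √(24)·(1/6) = +0.816497

+√(2/3) ≈ +0.816497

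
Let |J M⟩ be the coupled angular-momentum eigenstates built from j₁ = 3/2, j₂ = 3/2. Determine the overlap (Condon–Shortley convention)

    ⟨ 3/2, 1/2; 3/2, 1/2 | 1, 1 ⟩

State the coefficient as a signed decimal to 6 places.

√[3·2!1!1!/5! · 2!1!2!1!2!0!] = √(2/5)
  +(−1)^1/∏(1,1,0,1,1,0)! = -1  (running -1)
⟨..|..⟩ = √(2/5)·(-1) = -0.632456

-0.632456  (= −√(2/5))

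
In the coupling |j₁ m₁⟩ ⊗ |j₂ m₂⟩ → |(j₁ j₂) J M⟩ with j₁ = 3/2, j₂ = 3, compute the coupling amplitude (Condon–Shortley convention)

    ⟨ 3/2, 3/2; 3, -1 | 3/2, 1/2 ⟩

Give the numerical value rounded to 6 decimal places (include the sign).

+√(4/35) = +0.338062

triangle: 3!*0!*3!/7! = 36/5040
(j±m)!: 3!*0!*2!*4!*2!*1! = 576
prefactor² = (2J+1)*Δ*N² = 576/35
  k=0: +1/(0!*3!*0!*2!*0!*1!) = 1/12
Σ = 1/12  ⇒  CG² = 576/35*1/12² = 4/35
CG = +√(4/35) = +0.338062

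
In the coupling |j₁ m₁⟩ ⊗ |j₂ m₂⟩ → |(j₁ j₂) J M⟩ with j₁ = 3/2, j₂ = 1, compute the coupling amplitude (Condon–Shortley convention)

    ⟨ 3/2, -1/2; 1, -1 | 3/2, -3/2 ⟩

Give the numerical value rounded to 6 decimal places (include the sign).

+√(2/5) = +0.632456

j₁+j₂−J=1  J+j₁−j₂=2  J−j₁+j₂=1  j₁+j₂+J+1=5
(j₁±m₁, j₂±m₂, J±M) = (1,2,0,2,0,3)
P² = 8/5
sum k=0..0:
  [0] +1/2 = 1/2
S = 1/2
C² = P²·S² = 2/5 ; C = +0.632456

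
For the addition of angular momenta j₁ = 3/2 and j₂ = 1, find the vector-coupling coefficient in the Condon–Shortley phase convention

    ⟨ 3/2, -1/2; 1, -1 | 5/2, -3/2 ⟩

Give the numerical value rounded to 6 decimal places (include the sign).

j₁+j₂−J=0  J+j₁−j₂=3  J−j₁+j₂=2  j₁+j₂+J+1=6
(j₁±m₁, j₂±m₂, J±M) = (1,2,0,2,1,4)
P² = 48/5
sum k=0..0:
  [0] +1/4 = 1/4
S = 1/4
C² = P²·S² = 3/5 ; C = +0.774597

+√(3/5) ≈ +0.774597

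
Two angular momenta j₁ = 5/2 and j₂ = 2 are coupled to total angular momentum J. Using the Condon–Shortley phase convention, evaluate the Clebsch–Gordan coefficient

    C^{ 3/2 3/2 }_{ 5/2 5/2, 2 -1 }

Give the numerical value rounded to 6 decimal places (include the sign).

+√(2/7) = +0.534522

triangle: 3!×2!×1!/7! = 12/5040
(j±m)!: 5!×0!×1!×3!×3!×0! = 4320
prefactor² = (2J+1)×Δ×N² = 288/7
  k=0: +1/(0!×3!×0!×1!×2!×0!) = 1/12
Σ = 1/12  ⇒  CG² = 288/7×1/12² = 2/7
CG = +√(2/7) = +0.534522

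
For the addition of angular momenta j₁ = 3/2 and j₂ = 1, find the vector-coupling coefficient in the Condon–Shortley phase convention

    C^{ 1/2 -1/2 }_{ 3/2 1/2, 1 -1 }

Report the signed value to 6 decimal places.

+√(1/6) = +0.408248

triangle: 2!×1!×0!/4! = 2/24
(j±m)!: 2!×1!×0!×2!×0!×1! = 4
prefactor² = (2J+1)×Δ×N² = 2/3
  k=0: +1/(0!×2!×1!×0!×0!×0!) = 1/2
Σ = 1/2  ⇒  CG² = 2/3×1/2² = 1/6
CG = +√(1/6) = +0.408248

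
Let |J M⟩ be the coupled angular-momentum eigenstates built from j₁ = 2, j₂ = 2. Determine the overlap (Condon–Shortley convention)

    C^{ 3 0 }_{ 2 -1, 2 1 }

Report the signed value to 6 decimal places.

-0.632456

j₁+j₂−J=1  J+j₁−j₂=3  J−j₁+j₂=3  j₁+j₂+J+1=8
(j₁±m₁, j₂±m₂, J±M) = (1,3,3,1,3,3)
P² = 81/10
sum k=0..1:
  [0] +1/36 = 1/36
  [1] −1/4 = -1/4
S = -2/9
C² = P²·S² = 2/5 ; C = -0.632456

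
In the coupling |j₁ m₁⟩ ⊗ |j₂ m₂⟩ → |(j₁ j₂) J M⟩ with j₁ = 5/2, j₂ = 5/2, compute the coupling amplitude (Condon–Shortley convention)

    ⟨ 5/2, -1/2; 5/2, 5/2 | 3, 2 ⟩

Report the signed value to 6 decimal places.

+0.645497  (= +√(5/12))

j₁+j₂−J=2  J+j₁−j₂=3  J−j₁+j₂=3  j₁+j₂+J+1=9
(j₁±m₁, j₂±m₂, J±M) = (2,3,5,0,5,1)
P² = 240
sum k=2..2:
  [2] +1/24 = 1/24
S = 1/24
C² = P²·S² = 5/12 ; C = +0.645497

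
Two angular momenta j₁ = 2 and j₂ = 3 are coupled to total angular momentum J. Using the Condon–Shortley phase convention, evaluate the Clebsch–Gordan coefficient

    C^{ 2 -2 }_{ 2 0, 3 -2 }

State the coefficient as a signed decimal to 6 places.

triangle: 3!×1!×3!/8! = 36/40320
(j±m)!: 2!×2!×1!×5!×0!×4! = 11520
prefactor² = (2J+1)×Δ×N² = 360/7
  k=1: −1/(1!×2!×1!×0!×0!×3!) = -1/12
Σ = -1/12  ⇒  CG² = 360/7×(-1/12)² = 5/14
CG = −√(5/14) = -0.597614

-0.597614  (= −√(5/14))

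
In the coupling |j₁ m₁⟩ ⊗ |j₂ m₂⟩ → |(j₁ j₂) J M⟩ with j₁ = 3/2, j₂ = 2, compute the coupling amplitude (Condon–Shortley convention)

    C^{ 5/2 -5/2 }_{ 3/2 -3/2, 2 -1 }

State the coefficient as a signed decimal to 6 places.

j₁+j₂−J=1  J+j₁−j₂=2  J−j₁+j₂=3  j₁+j₂+J+1=7
(j₁±m₁, j₂±m₂, J±M) = (0,3,1,3,0,5)
P² = 432/7
sum k=1..1:
  [1] −1/12 = -1/12
S = -1/12
C² = P²·S² = 3/7 ; C = -0.654654

−√(3/7) ≈ -0.654654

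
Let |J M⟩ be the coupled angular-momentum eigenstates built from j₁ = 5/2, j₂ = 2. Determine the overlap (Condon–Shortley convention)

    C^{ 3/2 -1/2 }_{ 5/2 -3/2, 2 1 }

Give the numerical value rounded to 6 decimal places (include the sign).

j₁+j₂−J=3  J+j₁−j₂=2  J−j₁+j₂=1  j₁+j₂+J+1=7
(j₁±m₁, j₂±m₂, J±M) = (1,4,3,1,1,2)
P² = 96/35
sum k=2..3:
  [2] +1/4 = 1/4
  [3] −1/6 = -1/6
S = 1/12
C² = P²·S² = 2/105 ; C = +0.138013

+0.138013  (= +√(2/105))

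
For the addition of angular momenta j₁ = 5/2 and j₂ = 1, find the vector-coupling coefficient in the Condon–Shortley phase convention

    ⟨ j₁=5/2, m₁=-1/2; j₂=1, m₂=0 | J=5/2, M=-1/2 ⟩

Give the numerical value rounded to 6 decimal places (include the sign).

−√(1/35) ≈ -0.169031

√[6·1!4!1!/7! · 2!3!1!1!2!3!] = √(144/35)
  +(−1)^0/∏(0,1,3,1,1,0)! = 1/6  (running 1/6)
  +(−1)^1/∏(1,0,2,0,2,1)! = -1/4  (running -1/12)
⟨..|..⟩ = √(144/35)·(-1/12) = -0.169031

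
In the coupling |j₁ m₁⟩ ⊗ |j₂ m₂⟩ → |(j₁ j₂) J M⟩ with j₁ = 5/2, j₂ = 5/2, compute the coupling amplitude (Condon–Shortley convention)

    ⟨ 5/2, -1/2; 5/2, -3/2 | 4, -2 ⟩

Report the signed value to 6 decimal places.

+√(5/28) ≈ +0.422577

j₁+j₂−J=1  J+j₁−j₂=4  J−j₁+j₂=4  j₁+j₂+J+1=10
(j₁±m₁, j₂±m₂, J±M) = (2,3,1,4,2,6)
P² = 20736/35
sum k=0..1:
  [0] +1/36 = 1/36
  [1] −1/96 = -1/96
S = 5/288
C² = P²·S² = 5/28 ; C = +0.422577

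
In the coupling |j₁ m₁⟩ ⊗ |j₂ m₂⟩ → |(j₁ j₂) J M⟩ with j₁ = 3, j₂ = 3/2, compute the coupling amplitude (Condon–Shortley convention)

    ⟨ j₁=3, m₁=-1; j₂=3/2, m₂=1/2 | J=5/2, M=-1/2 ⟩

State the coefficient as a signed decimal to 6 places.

j₁+j₂−J=2  J+j₁−j₂=4  J−j₁+j₂=1  j₁+j₂+J+1=8
(j₁±m₁, j₂±m₂, J±M) = (2,4,2,1,2,3)
P² = 288/35
sum k=1..2:
  [1] −1/6 = -1/6
  [2] +1/8 = 1/8
S = -1/24
C² = P²·S² = 1/70 ; C = -0.119523

-0.119523  (= −√(1/70))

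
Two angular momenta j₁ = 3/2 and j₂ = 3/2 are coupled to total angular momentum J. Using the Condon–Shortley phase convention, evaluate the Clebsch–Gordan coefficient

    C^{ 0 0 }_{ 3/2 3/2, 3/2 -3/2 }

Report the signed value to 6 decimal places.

√[1·3!0!0!/4! · 3!0!0!3!0!0!] = √(9)
  +(−1)^0/∏(0,3,0,0,0,0)! = 1/6  (running 1/6)
⟨..|..⟩ = √(9)·(1/6) = +0.500000

+√(1/4) = +0.500000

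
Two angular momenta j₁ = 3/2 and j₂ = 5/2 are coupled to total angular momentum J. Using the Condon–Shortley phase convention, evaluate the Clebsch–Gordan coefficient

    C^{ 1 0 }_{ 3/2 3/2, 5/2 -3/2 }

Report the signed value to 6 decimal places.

+√(1/5) = +0.447214

triangle: 3!×0!×2!/6! = 12/720
(j±m)!: 3!×0!×1!×4!×1!×1! = 144
prefactor² = (2J+1)×Δ×N² = 36/5
  k=0: +1/(0!×3!×0!×1!×0!×1!) = 1/6
Σ = 1/6  ⇒  CG² = 36/5×1/6² = 1/5
CG = +√(1/5) = +0.447214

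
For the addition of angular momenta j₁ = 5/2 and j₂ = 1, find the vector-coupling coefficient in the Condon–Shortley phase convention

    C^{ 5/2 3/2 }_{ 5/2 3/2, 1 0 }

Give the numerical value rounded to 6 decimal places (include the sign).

triangle: 1!·4!·1!/7! = 24/5040
(j±m)!: 4!·1!·1!·1!·4!·1! = 576
prefactor² = (2J+1)·Δ·N² = 576/35
  k=0: +1/(0!·1!·1!·1!·3!·0!) = 1/6
  k=1: −1/(1!·0!·0!·0!·4!·1!) = -1/24
Σ = 1/8  ⇒  CG² = 576/35·1/8² = 9/35
CG = +√(9/35) = +0.507093

+√(9/35) = +0.507093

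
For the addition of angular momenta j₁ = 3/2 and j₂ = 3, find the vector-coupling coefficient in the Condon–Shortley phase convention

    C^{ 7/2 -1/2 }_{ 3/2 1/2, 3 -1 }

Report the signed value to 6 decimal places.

triangle: 1!·2!·5!/9! = 240/362880
(j±m)!: 2!·1!·2!·4!·3!·4! = 13824
prefactor² = (2J+1)·Δ·N² = 512/7
  k=0: +1/(0!·1!·1!·2!·1!·3!) = 1/12
  k=1: −1/(1!·0!·0!·1!·2!·4!) = -1/48
Σ = 1/16  ⇒  CG² = 512/7·1/16² = 2/7
CG = +√(2/7) = +0.534522

+0.534522  (= +√(2/7))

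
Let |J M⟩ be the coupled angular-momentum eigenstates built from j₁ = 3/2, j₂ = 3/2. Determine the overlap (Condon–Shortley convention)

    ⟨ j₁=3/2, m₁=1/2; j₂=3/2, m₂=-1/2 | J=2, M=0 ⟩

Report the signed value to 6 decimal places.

+0.500000

triangle: 1!×2!×2!/6! = 4/720
(j±m)!: 2!×1!×1!×2!×2!×2! = 16
prefactor² = (2J+1)×Δ×N² = 4/9
  k=0: +1/(0!×1!×1!×1!×1!×1!) = 1
  k=1: −1/(1!×0!×0!×0!×2!×2!) = -1/4
Σ = 3/4  ⇒  CG² = 4/9×3/4² = 1/4
CG = +√(1/4) = +0.500000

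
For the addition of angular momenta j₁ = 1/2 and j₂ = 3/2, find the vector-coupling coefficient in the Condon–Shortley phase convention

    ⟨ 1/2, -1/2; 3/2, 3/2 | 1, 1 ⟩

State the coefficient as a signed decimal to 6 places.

√[3·1!0!2!/4! · 0!1!3!0!2!0!] = √(3)
  +(−1)^1/∏(1,0,0,2,0,0)! = -1/2  (running -1/2)
⟨..|..⟩ = √(3)·(-1/2) = -0.866025

-0.866025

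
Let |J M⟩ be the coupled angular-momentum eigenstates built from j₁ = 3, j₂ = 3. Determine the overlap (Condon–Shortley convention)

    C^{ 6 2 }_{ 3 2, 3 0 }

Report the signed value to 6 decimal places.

+√(8/33) = +0.492366

j₁+j₂−J=0  J+j₁−j₂=6  J−j₁+j₂=6  j₁+j₂+J+1=13
(j₁±m₁, j₂±m₂, J±M) = (5,1,3,3,8,4)
P² = 49766400/11
sum k=0..0:
  [0] +1/4320 = 1/4320
S = 1/4320
C² = P²·S² = 8/33 ; C = +0.492366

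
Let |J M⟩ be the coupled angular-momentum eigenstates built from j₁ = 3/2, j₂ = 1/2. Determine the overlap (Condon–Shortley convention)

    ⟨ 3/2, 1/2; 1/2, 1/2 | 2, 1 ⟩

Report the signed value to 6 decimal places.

j₁+j₂−J=0  J+j₁−j₂=3  J−j₁+j₂=1  j₁+j₂+J+1=5
(j₁±m₁, j₂±m₂, J±M) = (2,1,1,0,3,1)
P² = 3
sum k=0..0:
  [0] +1/2 = 1/2
S = 1/2
C² = P²·S² = 3/4 ; C = +0.866025

+√(3/4) = +0.866025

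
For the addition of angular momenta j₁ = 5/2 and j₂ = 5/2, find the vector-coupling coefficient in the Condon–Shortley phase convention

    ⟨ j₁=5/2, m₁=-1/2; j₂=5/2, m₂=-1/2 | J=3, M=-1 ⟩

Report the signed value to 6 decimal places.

triangle: 2!·3!·3!/9! = 72/362880
(j±m)!: 2!·3!·2!·3!·2!·4! = 6912
prefactor² = (2J+1)·Δ·N² = 48/5
  k=0: +1/(0!·2!·3!·2!·0!·1!) = 1/24
  k=1: −1/(1!·1!·2!·1!·1!·2!) = -1/4
  k=2: +1/(2!·0!·1!·0!·2!·3!) = 1/24
Σ = -1/6  ⇒  CG² = 48/5·(-1/6)² = 4/15
CG = −√(4/15) = -0.516398

-0.516398  (= −√(4/15))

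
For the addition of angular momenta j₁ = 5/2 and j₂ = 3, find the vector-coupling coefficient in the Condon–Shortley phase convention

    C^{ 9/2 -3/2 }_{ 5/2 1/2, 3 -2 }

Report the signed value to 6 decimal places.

+√(169/462) = +0.604815

√[10·1!4!5!/11! · 3!2!1!5!3!6!] = √(345600/77)
  +(−1)^0/∏(0,1,2,1,2,4)! = 1/96  (running 1/96)
  +(−1)^1/∏(1,0,1,0,3,5)! = -1/720  (running 13/1440)
⟨..|..⟩ = √(345600/77)·(13/1440) = +0.604815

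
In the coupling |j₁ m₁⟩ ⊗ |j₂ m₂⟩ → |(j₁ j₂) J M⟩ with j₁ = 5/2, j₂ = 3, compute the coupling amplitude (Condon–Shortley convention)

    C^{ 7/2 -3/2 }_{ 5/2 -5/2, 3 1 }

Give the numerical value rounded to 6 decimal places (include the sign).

+0.617213

j₁+j₂−J=2  J+j₁−j₂=3  J−j₁+j₂=4  j₁+j₂+J+1=10
(j₁±m₁, j₂±m₂, J±M) = (0,5,4,2,2,5)
P² = 6144/7
sum k=2..2:
  [2] +1/48 = 1/48
S = 1/48
C² = P²·S² = 8/21 ; C = +0.617213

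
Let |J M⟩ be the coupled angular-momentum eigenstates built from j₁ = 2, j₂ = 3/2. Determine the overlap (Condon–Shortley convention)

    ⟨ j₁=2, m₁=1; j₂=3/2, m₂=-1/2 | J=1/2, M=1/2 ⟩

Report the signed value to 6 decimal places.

-0.547723  (= −√(3/10))

j₁+j₂−J=3  J+j₁−j₂=1  J−j₁+j₂=0  j₁+j₂+J+1=5
(j₁±m₁, j₂±m₂, J±M) = (3,1,1,2,1,0)
P² = 6/5
sum k=1..1:
  [1] −1/2 = -1/2
S = -1/2
C² = P²·S² = 3/10 ; C = -0.547723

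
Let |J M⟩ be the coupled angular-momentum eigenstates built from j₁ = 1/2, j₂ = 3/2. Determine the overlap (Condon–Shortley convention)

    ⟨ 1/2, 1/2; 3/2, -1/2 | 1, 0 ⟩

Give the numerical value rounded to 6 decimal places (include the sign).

+0.707107

triangle: 1!·0!·2!/4! = 2/24
(j±m)!: 1!·0!·1!·2!·1!·1! = 2
prefactor² = (2J+1)·Δ·N² = 1/2
  k=0: +1/(0!·1!·0!·1!·0!·1!) = 1
Σ = 1  ⇒  CG² = 1/2·1² = 1/2
CG = +√(1/2) = +0.707107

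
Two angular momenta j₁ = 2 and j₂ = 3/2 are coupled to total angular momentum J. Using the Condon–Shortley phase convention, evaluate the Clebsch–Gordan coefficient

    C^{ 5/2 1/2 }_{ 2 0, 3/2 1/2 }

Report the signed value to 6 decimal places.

j₁+j₂−J=1  J+j₁−j₂=3  J−j₁+j₂=2  j₁+j₂+J+1=7
(j₁±m₁, j₂±m₂, J±M) = (2,2,2,1,3,2)
P² = 48/35
sum k=0..1:
  [0] +1/4 = 1/4
  [1] −1/2 = -1/2
S = -1/4
C² = P²·S² = 3/35 ; C = -0.292770

−√(3/35) ≈ -0.292770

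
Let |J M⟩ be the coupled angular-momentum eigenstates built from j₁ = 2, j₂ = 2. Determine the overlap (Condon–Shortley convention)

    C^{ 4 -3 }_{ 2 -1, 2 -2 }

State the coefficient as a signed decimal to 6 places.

triangle: 0!×4!×4!/9! = 576/362880
(j±m)!: 1!×3!×0!×4!×1!×7! = 725760
prefactor² = (2J+1)×Δ×N² = 10368
  k=0: +1/(0!×0!×3!×0!×1!×4!) = 1/144
Σ = 1/144  ⇒  CG² = 10368×1/144² = 1/2
CG = +√(1/2) = +0.707107

+0.707107  (= +√(1/2))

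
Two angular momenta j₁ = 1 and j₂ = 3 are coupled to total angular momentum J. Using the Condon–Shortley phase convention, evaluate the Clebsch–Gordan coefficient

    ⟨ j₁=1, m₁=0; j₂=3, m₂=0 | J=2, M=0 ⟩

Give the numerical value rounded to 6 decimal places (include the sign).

triangle: 2!·0!·4!/7! = 48/5040
(j±m)!: 1!·1!·3!·3!·2!·2! = 144
prefactor² = (2J+1)·Δ·N² = 48/7
  k=1: −1/(1!·1!·0!·2!·0!·2!) = -1/4
Σ = -1/4  ⇒  CG² = 48/7·(-1/4)² = 3/7
CG = −√(3/7) = -0.654654

-0.654654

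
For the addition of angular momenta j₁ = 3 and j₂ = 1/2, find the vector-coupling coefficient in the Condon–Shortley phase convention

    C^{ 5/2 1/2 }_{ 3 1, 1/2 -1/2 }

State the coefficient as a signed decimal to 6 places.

√[6·1!5!0!/7! · 4!2!0!1!3!2!] = √(576/7)
  +(−1)^0/∏(0,1,2,0,3,0)! = 1/12  (running 1/12)
⟨..|..⟩ = √(576/7)·(1/12) = +0.755929

+0.755929  (= +√(4/7))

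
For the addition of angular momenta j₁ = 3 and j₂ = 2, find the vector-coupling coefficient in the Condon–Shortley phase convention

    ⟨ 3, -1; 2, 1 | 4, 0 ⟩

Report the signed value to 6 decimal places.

-0.597614  (= −√(5/14))

triangle: 1!×5!×3!/10! = 720/3628800
(j±m)!: 2!×4!×3!×1!×4!×4! = 165888
prefactor² = (2J+1)×Δ×N² = 10368/35
  k=0: +1/(0!×1!×4!×3!×1!×0!) = 1/144
  k=1: −1/(1!×0!×3!×2!×2!×1!) = -1/24
Σ = -5/144  ⇒  CG² = 10368/35×(-5/144)² = 5/14
CG = −√(5/14) = -0.597614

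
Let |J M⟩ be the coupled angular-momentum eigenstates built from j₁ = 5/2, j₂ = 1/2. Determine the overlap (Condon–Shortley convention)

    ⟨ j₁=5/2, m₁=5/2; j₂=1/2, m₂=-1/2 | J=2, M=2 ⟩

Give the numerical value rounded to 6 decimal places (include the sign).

triangle: 1!·4!·0!/6! = 24/720
(j±m)!: 5!·0!·0!·1!·4!·0! = 2880
prefactor² = (2J+1)·Δ·N² = 480
  k=0: +1/(0!·1!·0!·0!·4!·0!) = 1/24
Σ = 1/24  ⇒  CG² = 480·1/24² = 5/6
CG = +√(5/6) = +0.912871

+0.912871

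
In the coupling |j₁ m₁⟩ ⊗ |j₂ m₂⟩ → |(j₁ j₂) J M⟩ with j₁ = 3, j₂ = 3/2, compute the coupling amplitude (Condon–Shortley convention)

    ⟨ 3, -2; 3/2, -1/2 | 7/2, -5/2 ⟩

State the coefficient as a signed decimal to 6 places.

−√(1/7) = -0.377964

j₁+j₂−J=1  J+j₁−j₂=5  J−j₁+j₂=2  j₁+j₂+J+1=9
(j₁±m₁, j₂±m₂, J±M) = (1,5,1,2,1,6)
P² = 6400/7
sum k=0..1:
  [0] +1/120 = 1/120
  [1] −1/48 = -1/48
S = -1/80
C² = P²·S² = 1/7 ; C = -0.377964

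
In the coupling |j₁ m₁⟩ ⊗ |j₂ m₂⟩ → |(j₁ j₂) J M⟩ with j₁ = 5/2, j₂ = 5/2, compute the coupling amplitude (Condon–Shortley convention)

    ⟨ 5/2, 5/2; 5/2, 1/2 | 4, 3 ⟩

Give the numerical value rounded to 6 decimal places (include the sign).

+√(1/2) = +0.707107

triangle: 1!×4!×4!/10! = 576/3628800
(j±m)!: 5!×0!×3!×2!×7!×1! = 7257600
prefactor² = (2J+1)×Δ×N² = 10368
  k=0: +1/(0!×1!×0!×3!×4!×1!) = 1/144
Σ = 1/144  ⇒  CG² = 10368×1/144² = 1/2
CG = +√(1/2) = +0.707107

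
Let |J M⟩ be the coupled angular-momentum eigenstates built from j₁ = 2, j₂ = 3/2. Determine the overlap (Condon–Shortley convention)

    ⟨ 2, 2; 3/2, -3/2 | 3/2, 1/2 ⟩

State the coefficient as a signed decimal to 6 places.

√[4·2!2!1!/6! · 4!0!0!3!2!1!] = √(32/5)
  +(−1)^0/∏(0,2,0,0,2,1)! = 1/4  (running 1/4)
⟨..|..⟩ = √(32/5)·(1/4) = +0.632456

+√(2/5) = +0.632456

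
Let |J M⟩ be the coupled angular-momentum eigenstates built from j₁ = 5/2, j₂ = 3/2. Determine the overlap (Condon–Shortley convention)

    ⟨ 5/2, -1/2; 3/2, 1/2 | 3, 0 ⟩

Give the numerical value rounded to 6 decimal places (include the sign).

√[7·1!4!2!/8! · 2!3!2!1!3!3!] = √(36/5)
  +(−1)^0/∏(0,1,3,2,1,0)! = 1/12  (running 1/12)
  +(−1)^1/∏(1,0,2,1,2,1)! = -1/4  (running -1/6)
⟨..|..⟩ = √(36/5)·(-1/6) = -0.447214

−√(1/5) = -0.447214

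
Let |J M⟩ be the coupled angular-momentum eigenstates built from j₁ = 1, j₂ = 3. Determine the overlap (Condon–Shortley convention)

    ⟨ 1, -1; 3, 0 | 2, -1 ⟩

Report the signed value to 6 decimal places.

j₁+j₂−J=2  J+j₁−j₂=0  J−j₁+j₂=4  j₁+j₂+J+1=7
(j₁±m₁, j₂±m₂, J±M) = (0,2,3,3,1,3)
P² = 144/7
sum k=2..2:
  [2] +1/12 = 1/12
S = 1/12
C² = P²·S² = 1/7 ; C = +0.377964

+0.377964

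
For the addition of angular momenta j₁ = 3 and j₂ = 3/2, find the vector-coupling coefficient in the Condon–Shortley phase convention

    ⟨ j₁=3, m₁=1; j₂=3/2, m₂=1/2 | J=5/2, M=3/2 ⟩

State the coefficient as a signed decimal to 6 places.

j₁+j₂−J=2  J+j₁−j₂=4  J−j₁+j₂=1  j₁+j₂+J+1=8
(j₁±m₁, j₂±m₂, J±M) = (4,2,2,1,4,1)
P² = 576/35
sum k=1..2:
  [1] −1/6 = -1/6
  [2] +1/48 = 1/48
S = -7/48
C² = P²·S² = 7/20 ; C = -0.591608

−√(7/20) = -0.591608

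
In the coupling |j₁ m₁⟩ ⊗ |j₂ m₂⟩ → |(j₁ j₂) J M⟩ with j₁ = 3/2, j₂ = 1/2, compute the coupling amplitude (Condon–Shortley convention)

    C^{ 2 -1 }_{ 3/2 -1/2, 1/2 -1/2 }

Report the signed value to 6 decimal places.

+0.866025  (= +√(3/4))

triangle: 0!*3!*1!/5! = 6/120
(j±m)!: 1!*2!*0!*1!*1!*3! = 12
prefactor² = (2J+1)*Δ*N² = 3
  k=0: +1/(0!*0!*2!*0!*1!*1!) = 1/2
Σ = 1/2  ⇒  CG² = 3*1/2² = 3/4
CG = +√(3/4) = +0.866025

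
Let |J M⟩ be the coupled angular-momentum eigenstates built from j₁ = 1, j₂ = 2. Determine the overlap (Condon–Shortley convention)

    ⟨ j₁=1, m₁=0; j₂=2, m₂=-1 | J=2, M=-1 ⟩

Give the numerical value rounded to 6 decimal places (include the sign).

√[5·1!1!3!/6! · 1!1!1!3!1!3!] = √(3/2)
  +(−1)^0/∏(0,1,1,1,0,2)! = 1/2  (running 1/2)
  +(−1)^1/∏(1,0,0,0,1,3)! = -1/6  (running 1/3)
⟨..|..⟩ = √(3/2)·(1/3) = +0.408248

+0.408248  (= +√(1/6))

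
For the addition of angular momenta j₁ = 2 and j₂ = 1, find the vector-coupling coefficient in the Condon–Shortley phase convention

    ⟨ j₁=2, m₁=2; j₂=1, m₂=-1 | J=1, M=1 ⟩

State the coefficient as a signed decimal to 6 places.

+√(3/5) = +0.774597

√[3·2!2!0!/5! · 4!0!0!2!2!0!] = √(48/5)
  +(−1)^0/∏(0,2,0,0,2,0)! = 1/4  (running 1/4)
⟨..|..⟩ = √(48/5)·(1/4) = +0.774597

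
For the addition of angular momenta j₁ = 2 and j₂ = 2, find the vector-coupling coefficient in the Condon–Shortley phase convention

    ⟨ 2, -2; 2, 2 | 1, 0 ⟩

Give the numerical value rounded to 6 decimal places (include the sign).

triangle: 3!·1!·1!/6! = 6/720
(j±m)!: 0!·4!·4!·0!·1!·1! = 576
prefactor² = (2J+1)·Δ·N² = 72/5
  k=3: −1/(3!·0!·1!·1!·0!·0!) = -1/6
Σ = -1/6  ⇒  CG² = 72/5·(-1/6)² = 2/5
CG = −√(2/5) = -0.632456

-0.632456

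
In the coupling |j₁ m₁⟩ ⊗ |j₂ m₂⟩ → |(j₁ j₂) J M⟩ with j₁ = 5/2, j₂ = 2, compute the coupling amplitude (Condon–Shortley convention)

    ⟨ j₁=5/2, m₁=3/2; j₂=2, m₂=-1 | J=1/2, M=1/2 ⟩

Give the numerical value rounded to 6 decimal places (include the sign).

−√(4/15) ≈ -0.516398

j₁+j₂−J=4  J+j₁−j₂=1  J−j₁+j₂=0  j₁+j₂+J+1=6
(j₁±m₁, j₂±m₂, J±M) = (4,1,1,3,1,0)
P² = 48/5
sum k=1..1:
  [1] −1/6 = -1/6
S = -1/6
C² = P²·S² = 4/15 ; C = -0.516398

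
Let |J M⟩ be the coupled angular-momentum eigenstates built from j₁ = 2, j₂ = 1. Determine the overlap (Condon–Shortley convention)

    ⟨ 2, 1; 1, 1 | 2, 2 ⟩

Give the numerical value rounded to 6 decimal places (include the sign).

-0.577350  (= −√(1/3))

√[5·1!3!1!/6! · 3!1!2!0!4!0!] = √(12)
  +(−1)^1/∏(1,0,0,1,3,0)! = -1/6  (running -1/6)
⟨..|..⟩ = √(12)·(-1/6) = -0.577350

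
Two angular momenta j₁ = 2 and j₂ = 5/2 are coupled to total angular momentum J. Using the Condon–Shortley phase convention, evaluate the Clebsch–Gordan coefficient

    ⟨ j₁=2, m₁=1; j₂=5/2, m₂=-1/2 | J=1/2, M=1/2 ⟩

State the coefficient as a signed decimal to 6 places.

−√(2/15) ≈ -0.365148

triangle: 4!·0!·1!/6! = 24/720
(j±m)!: 3!·1!·2!·3!·1!·0! = 72
prefactor² = (2J+1)·Δ·N² = 24/5
  k=1: −1/(1!·3!·0!·1!·0!·0!) = -1/6
Σ = -1/6  ⇒  CG² = 24/5·(-1/6)² = 2/15
CG = −√(2/15) = -0.365148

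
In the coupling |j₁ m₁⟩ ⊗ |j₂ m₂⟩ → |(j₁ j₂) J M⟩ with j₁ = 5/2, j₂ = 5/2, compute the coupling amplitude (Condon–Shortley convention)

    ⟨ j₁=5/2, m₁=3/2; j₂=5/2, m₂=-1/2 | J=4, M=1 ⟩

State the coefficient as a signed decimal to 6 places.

+0.597614

j₁+j₂−J=1  J+j₁−j₂=4  J−j₁+j₂=4  j₁+j₂+J+1=10
(j₁±m₁, j₂±m₂, J±M) = (4,1,2,3,5,3)
P² = 10368/35
sum k=0..1:
  [0] +1/24 = 1/24
  [1] −1/144 = -1/144
S = 5/144
C² = P²·S² = 5/14 ; C = +0.597614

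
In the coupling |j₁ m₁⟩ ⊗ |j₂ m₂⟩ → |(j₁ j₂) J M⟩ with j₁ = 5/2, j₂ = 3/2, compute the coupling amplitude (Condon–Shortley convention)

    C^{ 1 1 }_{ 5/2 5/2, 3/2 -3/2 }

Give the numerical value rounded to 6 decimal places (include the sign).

+√(1/2) = +0.707107

j₁+j₂−J=3  J+j₁−j₂=2  J−j₁+j₂=0  j₁+j₂+J+1=6
(j₁±m₁, j₂±m₂, J±M) = (5,0,0,3,2,0)
P² = 72
sum k=0..0:
  [0] +1/12 = 1/12
S = 1/12
C² = P²·S² = 1/2 ; C = +0.707107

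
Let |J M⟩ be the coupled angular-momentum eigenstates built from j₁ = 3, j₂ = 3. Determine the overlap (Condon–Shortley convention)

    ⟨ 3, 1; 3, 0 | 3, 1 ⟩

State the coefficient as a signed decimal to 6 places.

√[7·3!3!3!/10! · 4!2!3!3!4!2!] = √(864/25)
  +(−1)^0/∏(0,3,2,3,1,0)! = 1/72  (running 1/72)
  +(−1)^1/∏(1,2,1,2,2,1)! = -1/8  (running -1/9)
  +(−1)^2/∏(2,1,0,1,3,2)! = 1/24  (running -5/72)
⟨..|..⟩ = √(864/25)·(-5/72) = -0.408248

-0.408248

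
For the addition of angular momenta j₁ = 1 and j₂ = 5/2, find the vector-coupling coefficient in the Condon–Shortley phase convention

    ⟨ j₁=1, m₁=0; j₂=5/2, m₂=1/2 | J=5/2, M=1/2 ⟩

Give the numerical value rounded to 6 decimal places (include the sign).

√[6·1!1!4!/7! · 1!1!3!2!3!2!] = √(144/35)
  +(−1)^0/∏(0,1,1,3,0,1)! = 1/6  (running 1/6)
  +(−1)^1/∏(1,0,0,2,1,2)! = -1/4  (running -1/12)
⟨..|..⟩ = √(144/35)·(-1/12) = -0.169031

−√(1/35) = -0.169031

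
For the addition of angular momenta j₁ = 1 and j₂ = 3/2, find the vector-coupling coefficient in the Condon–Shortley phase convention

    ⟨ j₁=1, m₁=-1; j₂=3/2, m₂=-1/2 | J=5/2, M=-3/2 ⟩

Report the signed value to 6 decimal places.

√[6·0!2!3!/6! · 0!2!1!2!1!4!] = √(48/5)
  +(−1)^0/∏(0,0,2,1,0,2)! = 1/4  (running 1/4)
⟨..|..⟩ = √(48/5)·(1/4) = +0.774597

+0.774597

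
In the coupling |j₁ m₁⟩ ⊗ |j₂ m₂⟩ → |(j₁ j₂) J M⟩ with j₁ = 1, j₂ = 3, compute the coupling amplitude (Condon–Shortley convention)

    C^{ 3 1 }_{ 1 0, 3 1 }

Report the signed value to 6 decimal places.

√[7·1!1!5!/8! · 1!1!4!2!4!2!] = √(48)
  +(−1)^0/∏(0,1,1,4,0,1)! = 1/24  (running 1/24)
  +(−1)^1/∏(1,0,0,3,1,2)! = -1/12  (running -1/24)
⟨..|..⟩ = √(48)·(-1/24) = -0.288675

-0.288675  (= −√(1/12))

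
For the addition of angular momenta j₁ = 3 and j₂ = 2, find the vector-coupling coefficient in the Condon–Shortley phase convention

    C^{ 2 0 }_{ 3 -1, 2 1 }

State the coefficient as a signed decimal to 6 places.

+√(1/7) = +0.377964

triangle: 3!*3!*1!/8! = 36/40320
(j±m)!: 2!*4!*3!*1!*2!*2! = 1152
prefactor² = (2J+1)*Δ*N² = 36/7
  k=2: +1/(2!*1!*2!*1!*1!*0!) = 1/4
  k=3: −1/(3!*0!*1!*0!*2!*1!) = -1/12
Σ = 1/6  ⇒  CG² = 36/7*1/6² = 1/7
CG = +√(1/7) = +0.377964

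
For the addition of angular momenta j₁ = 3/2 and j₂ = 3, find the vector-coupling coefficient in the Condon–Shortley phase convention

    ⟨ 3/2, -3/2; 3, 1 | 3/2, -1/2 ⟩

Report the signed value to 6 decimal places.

triangle: 3!*0!*3!/7! = 36/5040
(j±m)!: 0!*3!*4!*2!*1!*2! = 576
prefactor² = (2J+1)*Δ*N² = 576/35
  k=3: −1/(3!*0!*0!*1!*0!*2!) = -1/12
Σ = -1/12  ⇒  CG² = 576/35*(-1/12)² = 4/35
CG = −√(4/35) = -0.338062

−√(4/35) = -0.338062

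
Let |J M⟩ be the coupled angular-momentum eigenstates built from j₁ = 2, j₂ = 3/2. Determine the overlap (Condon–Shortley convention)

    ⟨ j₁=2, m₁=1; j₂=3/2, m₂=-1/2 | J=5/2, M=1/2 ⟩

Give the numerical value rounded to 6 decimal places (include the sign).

+0.597614

j₁+j₂−J=1  J+j₁−j₂=3  J−j₁+j₂=2  j₁+j₂+J+1=7
(j₁±m₁, j₂±m₂, J±M) = (3,1,1,2,3,2)
P² = 72/35
sum k=0..1:
  [0] +1/2 = 1/2
  [1] −1/12 = -1/12
S = 5/12
C² = P²·S² = 5/14 ; C = +0.597614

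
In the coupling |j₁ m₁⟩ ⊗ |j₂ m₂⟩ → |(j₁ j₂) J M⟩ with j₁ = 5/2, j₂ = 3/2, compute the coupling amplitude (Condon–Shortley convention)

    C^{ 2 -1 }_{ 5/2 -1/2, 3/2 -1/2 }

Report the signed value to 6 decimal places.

j₁+j₂−J=2  J+j₁−j₂=3  J−j₁+j₂=1  j₁+j₂+J+1=7
(j₁±m₁, j₂±m₂, J±M) = (2,3,1,2,1,3)
P² = 12/7
sum k=0..1:
  [0] +1/12 = 1/12
  [1] −1/2 = -1/2
S = -5/12
C² = P²·S² = 25/84 ; C = -0.545545

−√(25/84) = -0.545545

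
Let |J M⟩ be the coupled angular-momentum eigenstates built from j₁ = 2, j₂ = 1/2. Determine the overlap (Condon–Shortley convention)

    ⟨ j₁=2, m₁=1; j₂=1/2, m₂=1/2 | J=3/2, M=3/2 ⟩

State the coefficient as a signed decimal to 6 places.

triangle: 1!×3!×0!/5! = 6/120
(j±m)!: 3!×1!×1!×0!×3!×0! = 36
prefactor² = (2J+1)×Δ×N² = 36/5
  k=1: −1/(1!×0!×0!×0!×3!×0!) = -1/6
Σ = -1/6  ⇒  CG² = 36/5×(-1/6)² = 1/5
CG = −√(1/5) = -0.447214

−√(1/5) ≈ -0.447214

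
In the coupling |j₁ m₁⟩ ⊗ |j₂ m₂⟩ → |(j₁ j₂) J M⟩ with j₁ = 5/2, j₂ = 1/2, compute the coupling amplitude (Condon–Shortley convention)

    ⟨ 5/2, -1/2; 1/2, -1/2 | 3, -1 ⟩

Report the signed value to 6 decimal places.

j₁+j₂−J=0  J+j₁−j₂=5  J−j₁+j₂=1  j₁+j₂+J+1=7
(j₁±m₁, j₂±m₂, J±M) = (2,3,0,1,2,4)
P² = 96
sum k=0..0:
  [0] +1/12 = 1/12
S = 1/12
C² = P²·S² = 2/3 ; C = +0.816497

+√(2/3) = +0.816497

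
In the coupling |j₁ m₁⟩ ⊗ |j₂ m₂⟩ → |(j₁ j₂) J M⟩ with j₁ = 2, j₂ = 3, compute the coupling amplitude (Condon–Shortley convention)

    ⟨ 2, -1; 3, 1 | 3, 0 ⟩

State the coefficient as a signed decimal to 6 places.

j₁+j₂−J=2  J+j₁−j₂=2  J−j₁+j₂=4  j₁+j₂+J+1=9
(j₁±m₁, j₂±m₂, J±M) = (1,3,4,2,3,3)
P² = 96/5
sum k=1..2:
  [1] −1/12 = -1/12
  [2] +1/8 = 1/8
S = 1/24
C² = P²·S² = 1/30 ; C = +0.182574

+0.182574  (= +√(1/30))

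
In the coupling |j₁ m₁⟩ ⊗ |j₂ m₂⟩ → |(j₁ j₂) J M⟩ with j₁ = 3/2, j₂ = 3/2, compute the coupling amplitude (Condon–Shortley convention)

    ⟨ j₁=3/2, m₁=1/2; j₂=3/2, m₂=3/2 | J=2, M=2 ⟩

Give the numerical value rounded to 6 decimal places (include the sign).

triangle: 1!×2!×2!/6! = 4/720
(j±m)!: 2!×1!×3!×0!×4!×0! = 288
prefactor² = (2J+1)×Δ×N² = 8
  k=1: −1/(1!×0!×0!×2!×2!×0!) = -1/4
Σ = -1/4  ⇒  CG² = 8×(-1/4)² = 1/2
CG = −√(1/2) = -0.707107

-0.707107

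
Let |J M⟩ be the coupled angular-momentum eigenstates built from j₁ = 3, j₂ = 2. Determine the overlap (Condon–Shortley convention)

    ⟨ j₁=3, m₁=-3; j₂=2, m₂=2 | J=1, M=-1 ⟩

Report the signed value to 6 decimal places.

+√(3/7) ≈ +0.654654

√[3·4!2!0!/7! · 0!6!4!0!0!2!] = √(6912/7)
  +(−1)^4/∏(4,0,2,0,0,0)! = 1/48  (running 1/48)
⟨..|..⟩ = √(6912/7)·(1/48) = +0.654654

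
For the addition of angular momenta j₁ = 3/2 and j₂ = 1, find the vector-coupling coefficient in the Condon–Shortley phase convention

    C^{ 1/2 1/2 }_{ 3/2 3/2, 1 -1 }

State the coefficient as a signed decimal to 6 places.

+√(1/2) = +0.707107

√[2·2!1!0!/4! · 3!0!0!2!1!0!] = √(2)
  +(−1)^0/∏(0,2,0,0,1,0)! = 1/2  (running 1/2)
⟨..|..⟩ = √(2)·(1/2) = +0.707107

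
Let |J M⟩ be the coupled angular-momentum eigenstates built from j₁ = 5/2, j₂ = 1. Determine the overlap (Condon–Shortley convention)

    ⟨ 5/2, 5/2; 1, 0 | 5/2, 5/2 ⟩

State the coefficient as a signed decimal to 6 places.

j₁+j₂−J=1  J+j₁−j₂=4  J−j₁+j₂=1  j₁+j₂+J+1=7
(j₁±m₁, j₂±m₂, J±M) = (5,0,1,1,5,0)
P² = 2880/7
sum k=0..0:
  [0] +1/24 = 1/24
S = 1/24
C² = P²·S² = 5/7 ; C = +0.845154

+0.845154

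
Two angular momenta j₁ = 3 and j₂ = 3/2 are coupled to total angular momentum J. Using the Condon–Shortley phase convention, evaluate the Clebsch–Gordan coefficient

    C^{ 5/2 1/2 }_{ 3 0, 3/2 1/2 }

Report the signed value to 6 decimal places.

√[6·2!4!1!/8! · 3!3!2!1!3!2!] = √(216/35)
  +(−1)^1/∏(1,1,2,1,2,0)! = -1/4  (running -1/4)
  +(−1)^2/∏(2,0,1,0,3,1)! = 1/12  (running -1/6)
⟨..|..⟩ = √(216/35)·(-1/6) = -0.414039

-0.414039  (= −√(6/35))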